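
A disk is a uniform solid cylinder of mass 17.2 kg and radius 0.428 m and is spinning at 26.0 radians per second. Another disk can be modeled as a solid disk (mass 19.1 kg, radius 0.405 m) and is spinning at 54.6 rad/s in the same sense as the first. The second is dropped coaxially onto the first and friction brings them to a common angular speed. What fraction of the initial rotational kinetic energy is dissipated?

fraction ≈ 0.112

The coupling torques are internal; angular momentum about the shared axis is conserved.
Moments of inertia: I_A = ½(17.2)(0.428)² = 1.575 kg·m²; I_B = ½(19.1)(0.405)² = 1.566 kg·m².
Taking A's sense as positive: L = (1.575)(26.0) + (1.566)(54.6) = 126.5 kg·m²·rad/s.
Combined I = 1.575 + 1.566 = 3.142 kg·m².
ω_f = L / I = 126.5 / 3.142 = 40.26 rad/s.
KE_i = ½ΣIω² = 2867 J; KE_f = ½(3.142)(40.26)² = 2546 J.
Fraction dissipated = (KE_i − KE_f)/KE_i = 0.1120.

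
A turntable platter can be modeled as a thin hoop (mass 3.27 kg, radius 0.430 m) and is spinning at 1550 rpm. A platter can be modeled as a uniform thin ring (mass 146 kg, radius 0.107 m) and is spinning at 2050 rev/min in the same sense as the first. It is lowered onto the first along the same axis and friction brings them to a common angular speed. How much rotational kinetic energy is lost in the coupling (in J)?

The coupling torques are internal; angular momentum about the shared axis is conserved.
Moments of inertia: I_A = (3.27)(0.430)² = 0.6046 kg·m²; I_B = (146)(0.107)² = 1.672 kg·m².
Taking A's sense as positive: L = (0.6046)(1550) + (1.672)(2050) = 4364 kg·m²·rpm.
Combined I = 0.6046 + 1.672 = 2.276 kg·m².
ω_f = L / I = 4364 / 2.276 = 1917 rpm.
KE_i = ½ΣIω² = 46480 J; KE_f = ½(2.276)(200.8)² = 45870 J.

ΔKE lost ≈ 609 J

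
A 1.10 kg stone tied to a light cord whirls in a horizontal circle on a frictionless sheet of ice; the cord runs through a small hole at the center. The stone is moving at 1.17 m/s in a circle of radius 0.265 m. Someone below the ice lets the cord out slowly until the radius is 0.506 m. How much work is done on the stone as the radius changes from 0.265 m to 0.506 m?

The only horizontal force on the mass is along the cord (radial), so it exerts no torque about the hole and angular momentum m v r is conserved.
v₂ = v₁ r₁ / r₂ = (1.17)(0.265) / (0.506) = 0.6127 m/s.
W = ΔKE = ½m(v₂² − v₁²) = -0.5464 J.

W ≈ -0.546 J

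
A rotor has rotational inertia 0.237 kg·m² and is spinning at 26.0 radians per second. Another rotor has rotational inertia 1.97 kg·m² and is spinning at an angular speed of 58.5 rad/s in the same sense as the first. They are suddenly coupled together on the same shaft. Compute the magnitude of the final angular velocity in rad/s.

|ω_f| ≈ 55.0 rad/s

No external torque acts about the common axis, so total angular momentum is conserved.
Taking A's sense as positive: L = (0.2370)(26.0) + (1.970)(58.5) = 121.4 kg·m²·rad/s.
Combined I = 0.2370 + 1.970 = 2.207 kg·m².
ω_f = L / I = 121.4 / 2.207 = 55.01 rad/s.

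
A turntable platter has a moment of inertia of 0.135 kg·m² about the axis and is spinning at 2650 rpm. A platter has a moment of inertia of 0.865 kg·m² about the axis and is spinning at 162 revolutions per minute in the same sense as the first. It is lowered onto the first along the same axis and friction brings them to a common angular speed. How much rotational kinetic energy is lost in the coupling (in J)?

No external torque acts about the common axis, so total angular momentum is conserved.
Taking A's sense as positive: L = (0.1350)(2650) + (0.8650)(162) = 497.9 kg·m²·rpm.
Combined I = 0.1350 + 0.8650 = 1.000 kg·m².
ω_f = L / I = 497.9 / 1.000 = 497.9 rpm.
KE_i = ½ΣIω² = 5323 J; KE_f = ½(1.000)(52.14)² = 1359 J.

ΔKE lost ≈ 3960 J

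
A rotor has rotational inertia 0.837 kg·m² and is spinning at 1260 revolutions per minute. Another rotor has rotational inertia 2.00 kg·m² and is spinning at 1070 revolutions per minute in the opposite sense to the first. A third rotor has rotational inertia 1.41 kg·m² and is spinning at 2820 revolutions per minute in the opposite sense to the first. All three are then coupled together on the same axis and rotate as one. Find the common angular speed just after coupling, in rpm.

|ω_f| ≈ 1190 rpm

The coupling torques are internal; angular momentum about the shared axis is conserved.
Taking A's sense as positive: L = (0.8370)(1260) − (2.000)(1070) − (1.410)(2820) = -5062 kg·m²·rpm.
Combined I = 0.8370 + 2.000 + 1.410 = 4.247 kg·m².
ω_f = L / I = -5062 / 4.247 = -1192 rpm.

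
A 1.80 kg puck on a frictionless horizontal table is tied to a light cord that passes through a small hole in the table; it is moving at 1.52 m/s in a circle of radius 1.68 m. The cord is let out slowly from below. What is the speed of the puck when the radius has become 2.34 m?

The only horizontal force on the mass is along the cord (radial), so it exerts no torque about the hole and angular momentum m v r is conserved.
v₂ = v₁ r₁ / r₂ = (1.52)(1.68) / (2.34) = 1.091 m/s.

v₂ ≈ 1.09 m/s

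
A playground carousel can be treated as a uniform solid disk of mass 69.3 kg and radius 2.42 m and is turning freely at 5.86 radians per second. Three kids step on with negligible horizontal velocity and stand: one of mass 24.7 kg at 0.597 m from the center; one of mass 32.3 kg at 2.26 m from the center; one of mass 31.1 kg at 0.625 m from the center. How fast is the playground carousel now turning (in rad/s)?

ω_f ≈ 3.06 rad/s

The added mass arrives with no angular momentum about the center, and any external torque about the center is negligible, so the system's angular momentum is conserved.
I_p = ½(69.3)(2.42)² = 202.9 kg·m².
Added inertia Σmr² = (24.7)(0.597)² + (32.3)(2.26)² + (31.1)(0.625)² = 185.9 kg·m²; I_f = 202.9 + 185.9 = 388.9 kg·m².
ω_f = I_p ω_i / I_f = (202.9)(5.86) / 388.9 = 3.058 rad/s.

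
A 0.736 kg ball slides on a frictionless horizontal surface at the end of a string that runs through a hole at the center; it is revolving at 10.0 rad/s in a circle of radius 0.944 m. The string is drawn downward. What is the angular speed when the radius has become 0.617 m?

ω₂ ≈ 23.4 rad/s

The constraining force is radial, so m r² ω about the center is conserved.
ω₂ = ω₁ (r₁/r₂)² = (10.0)(0.944/0.617)² = 23.41 rad/s.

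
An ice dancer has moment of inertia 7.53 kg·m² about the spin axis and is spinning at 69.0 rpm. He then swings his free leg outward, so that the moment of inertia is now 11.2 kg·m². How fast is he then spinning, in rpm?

No external torque acts about the spin axis, so angular momentum is conserved.
ω₂ = I₁ω₁ / I₂ = (7.530)(69.0 rpm) / (11.20) = 46.39 rpm.

ω₂ ≈ 46.4 rpm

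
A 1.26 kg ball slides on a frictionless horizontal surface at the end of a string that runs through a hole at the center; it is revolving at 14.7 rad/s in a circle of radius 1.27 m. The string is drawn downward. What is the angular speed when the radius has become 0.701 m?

The constraining force is radial, so m r² ω about the center is conserved.
ω₂ = ω₁ (r₁/r₂)² = (14.7)(1.27/0.701)² = 48.25 rad/s.

ω₂ ≈ 48.2 rad/s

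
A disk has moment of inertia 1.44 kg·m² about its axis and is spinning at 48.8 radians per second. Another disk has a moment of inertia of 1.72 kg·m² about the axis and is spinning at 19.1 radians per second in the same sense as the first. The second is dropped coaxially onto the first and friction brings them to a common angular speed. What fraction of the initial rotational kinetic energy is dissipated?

The coupling torques are internal; angular momentum about the shared axis is conserved.
Taking A's sense as positive: L = (1.440)(48.8) + (1.720)(19.1) = 103.1 kg·m²·rad/s.
Combined I = 1.440 + 1.720 = 3.160 kg·m².
ω_f = L / I = 103.1 / 3.160 = 32.63 rad/s.
KE_i = ½ΣIω² = 2028 J; KE_f = ½(3.160)(32.63)² = 1683 J.
Fraction dissipated = (KE_i − KE_f)/KE_i = 0.1704.

fraction ≈ 0.170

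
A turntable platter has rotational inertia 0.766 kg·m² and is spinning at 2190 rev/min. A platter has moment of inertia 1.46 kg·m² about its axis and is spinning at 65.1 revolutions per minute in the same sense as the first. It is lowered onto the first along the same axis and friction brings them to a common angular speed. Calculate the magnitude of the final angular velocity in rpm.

The coupling torques are internal; angular momentum about the shared axis is conserved.
Taking A's sense as positive: L = (0.7660)(2190) + (1.460)(65.1) = 1773 kg·m²·rpm.
Combined I = 0.7660 + 1.460 = 2.226 kg·m².
ω_f = L / I = 1773 / 2.226 = 796.3 rpm.

|ω_f| ≈ 796 rpm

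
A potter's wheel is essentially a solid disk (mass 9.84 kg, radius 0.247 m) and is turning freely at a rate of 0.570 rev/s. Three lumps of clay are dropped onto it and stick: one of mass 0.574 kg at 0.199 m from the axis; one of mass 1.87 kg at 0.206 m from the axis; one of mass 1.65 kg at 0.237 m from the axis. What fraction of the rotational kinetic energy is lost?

fraction ≈ 0.394

No external torque acts about the axis; L_before = L_after.
I_p = ½(9.84)(0.247)² = 0.3002 kg·m².
Added inertia Σmr² = (0.574)(0.199)² + (1.87)(0.206)² + (1.65)(0.237)² = 0.1948 kg·m²; I_f = 0.3002 + 0.1948 = 0.4949 kg·m².
ω_f = I_p ω_i / I_f = (0.3002)(0.570) / 0.4949 = 0.3457 rev/s.
KE_i = ½(0.3002)(3.581 rad/s)² = 1.925 J; KE_f = ½(0.4949)(2.172)² = 1.167 J.
Fraction lost = 0.3935.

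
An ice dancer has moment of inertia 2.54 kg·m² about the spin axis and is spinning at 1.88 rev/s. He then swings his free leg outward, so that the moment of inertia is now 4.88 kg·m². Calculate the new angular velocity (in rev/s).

Angular momentum about the spin axis is conserved since the torque about it is zero.
ω₂ = I₁ω₁ / I₂ = (2.540)(1.88 rev/s) / (4.880) = 0.9785 rev/s.

ω₂ ≈ 0.979 rev/s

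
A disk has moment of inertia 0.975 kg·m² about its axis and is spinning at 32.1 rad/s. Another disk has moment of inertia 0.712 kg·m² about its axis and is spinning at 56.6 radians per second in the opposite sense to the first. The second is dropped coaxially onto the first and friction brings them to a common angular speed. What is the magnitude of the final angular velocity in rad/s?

|ω_f| ≈ 5.34 rad/s

No external torque acts about the common axis, so total angular momentum is conserved.
Taking A's sense as positive: L = (0.9750)(32.1) − (0.7120)(56.6) = -9.002 kg·m²·rad/s.
Combined I = 0.9750 + 0.7120 = 1.687 kg·m².
ω_f = L / I = -9.002 / 1.687 = -5.336 rad/s.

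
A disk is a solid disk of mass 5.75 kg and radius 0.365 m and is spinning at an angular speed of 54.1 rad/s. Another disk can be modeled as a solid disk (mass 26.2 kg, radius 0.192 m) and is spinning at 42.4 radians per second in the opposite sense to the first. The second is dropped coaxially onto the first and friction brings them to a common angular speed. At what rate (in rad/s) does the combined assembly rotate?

|ω_f| ≈ 0.284 rad/s

The coupling torques are internal; angular momentum about the shared axis is conserved.
Moments of inertia: I_A = ½(5.75)(0.365)² = 0.3830 kg·m²; I_B = ½(26.2)(0.192)² = 0.4829 kg·m².
Taking A's sense as positive: L = (0.3830)(54.1) − (0.4829)(42.4) = 0.2457 kg·m²·rad/s.
Combined I = 0.3830 + 0.4829 = 0.8659 kg·m².
ω_f = L / I = 0.2457 / 0.8659 = 0.2838 rad/s.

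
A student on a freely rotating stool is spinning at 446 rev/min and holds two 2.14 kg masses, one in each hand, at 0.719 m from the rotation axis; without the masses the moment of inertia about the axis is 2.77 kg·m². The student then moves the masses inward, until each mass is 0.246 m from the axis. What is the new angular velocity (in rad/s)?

With no external torque about the axis, L is conserved: I₁ω₁ = I₂ω₂.
I₁ = 2.77 + 2(2.14)(0.719)² = 4.983 kg·m²; I₂ = 2.77 + 2(2.14)(0.246)² = 3.029 kg·m².
ω₂ = I₁ω₁ / I₂ = (4.983)(446 rpm) / (3.029) = 733.7 rpm = 76.83 rad/s.

ω₂ ≈ 76.8 rad/s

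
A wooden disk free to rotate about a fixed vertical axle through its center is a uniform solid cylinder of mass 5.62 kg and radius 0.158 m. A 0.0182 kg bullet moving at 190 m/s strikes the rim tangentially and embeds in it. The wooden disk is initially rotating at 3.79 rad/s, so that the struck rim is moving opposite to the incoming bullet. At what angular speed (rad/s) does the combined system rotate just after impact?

|ω_f| ≈ 3.97 rad/s

About the axle the impulsive forces during the collision are internal, so angular momentum about that axis is conserved.
I_p = ½(5.62)(0.158)² = 0.07015 kg·m². Taking the sense of the bullet's angular momentum as positive, L_{bullet} = m v R = (0.0182)(190)(0.158) = 0.5464 kg·m²/s.
L_i = −I_p ω_p + m v R = −(0.07015)(3.79) + 0.5464 = 0.2805 kg·m²/s.
After sticking, I_f = I_p + m R² = 0.07015 + (0.0182)(0.158)² = 0.07060 kg·m².
ω_f = L_i / I_f = 0.2805 / 0.07060 = 3.973 rad/s.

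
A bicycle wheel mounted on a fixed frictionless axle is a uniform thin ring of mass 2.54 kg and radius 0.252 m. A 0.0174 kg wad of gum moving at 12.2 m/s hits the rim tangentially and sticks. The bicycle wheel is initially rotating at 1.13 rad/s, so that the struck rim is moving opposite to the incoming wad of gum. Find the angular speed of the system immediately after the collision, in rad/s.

|ω_f| ≈ 0.793 rad/s

The axle reaction passes through the axle and exerts no torque about it; angular momentum about the axle is conserved through the impact.
I_p = (2.54)(0.252)² = 0.1613 kg·m². Taking the sense of the wad of gum's angular momentum as positive, L_{wad} = m v R = (0.0174)(12.2)(0.252) = 0.05349 kg·m²/s.
L_i = −I_p ω_p + m v R = −(0.1613)(1.13) + 0.05349 = -0.1288 kg·m²/s.
After sticking, I_f = I_p + m R² = 0.1613 + (0.0174)(0.252)² = 0.1624 kg·m².
ω_f = L_i / I_f = -0.1288 / 0.1624 = -0.7929 rad/s.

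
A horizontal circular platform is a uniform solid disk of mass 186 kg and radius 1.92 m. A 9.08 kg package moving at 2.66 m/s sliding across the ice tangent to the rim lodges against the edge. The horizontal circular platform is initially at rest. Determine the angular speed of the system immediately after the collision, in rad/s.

|ω_f| ≈ 0.123 rad/s

The axle reaction passes through the central axle and exerts no torque about it; angular momentum about the central axle is conserved through the impact.
I_p = ½(186)(1.92)² = 342.8 kg·m². Taking the sense of the package's angular momentum as positive, L_{package} = m v R = (9.08)(2.66)(1.92) = 46.37 kg·m²/s.
L_i = 0 + 46.37 = 46.37 kg·m²/s.
After sticking, I_f = I_p + m R² = 342.8 + (9.08)(1.92)² = 376.3 kg·m².
ω_f = L_i / I_f = 46.37 / 376.3 = 0.1232 rad/s.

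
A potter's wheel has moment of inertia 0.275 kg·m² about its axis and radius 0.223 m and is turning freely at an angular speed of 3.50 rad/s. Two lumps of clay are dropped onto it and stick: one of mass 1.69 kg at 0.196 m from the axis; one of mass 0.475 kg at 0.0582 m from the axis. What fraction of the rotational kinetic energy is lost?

fraction ≈ 0.195

The added mass arrives with no angular momentum about the axis, and any external torque about the axis is negligible, so the system's angular momentum is conserved.
Added inertia Σmr² = (1.69)(0.196)² + (0.475)(0.0582)² = 0.06653 kg·m²; I_f = 0.2750 + 0.06653 = 0.3415 kg·m².
ω_f = I_p ω_i / I_f = (0.2750)(3.50) / 0.3415 = 2.818 rad/s.
KE_i = ½(0.2750)(3.500 rad/s)² = 1.684 J; KE_f = ½(0.3415)(2.818)² = 1.356 J.
Fraction lost = 0.1948.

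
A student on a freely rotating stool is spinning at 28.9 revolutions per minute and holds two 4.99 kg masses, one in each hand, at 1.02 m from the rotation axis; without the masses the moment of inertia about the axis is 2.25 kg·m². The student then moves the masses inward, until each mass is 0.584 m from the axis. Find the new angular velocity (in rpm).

With no external torque about the axis, L is conserved: I₁ω₁ = I₂ω₂.
I₁ = 2.25 + 2(4.99)(1.02)² = 12.63 kg·m²; I₂ = 2.25 + 2(4.99)(0.584)² = 5.654 kg·m².
ω₂ = I₁ω₁ / I₂ = (12.63)(28.9 rpm) / (5.654) = 64.58 rpm.

ω₂ ≈ 64.6 rpm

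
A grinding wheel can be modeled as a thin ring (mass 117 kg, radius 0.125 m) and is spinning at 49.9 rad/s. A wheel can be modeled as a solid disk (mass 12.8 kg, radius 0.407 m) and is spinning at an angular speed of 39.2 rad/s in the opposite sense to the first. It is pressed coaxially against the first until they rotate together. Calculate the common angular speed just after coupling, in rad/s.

No external torque acts about the common axis, so total angular momentum is conserved.
Moments of inertia: I_A = (117)(0.125)² = 1.828 kg·m²; I_B = ½(12.8)(0.407)² = 1.060 kg·m².
Taking A's sense as positive: L = (1.828)(49.9) − (1.060)(39.2) = 49.67 kg·m²·rad/s.
Combined I = 1.828 + 1.060 = 2.888 kg·m².
ω_f = L / I = 49.67 / 2.888 = 17.20 rad/s.

|ω_f| ≈ 17.2 rad/s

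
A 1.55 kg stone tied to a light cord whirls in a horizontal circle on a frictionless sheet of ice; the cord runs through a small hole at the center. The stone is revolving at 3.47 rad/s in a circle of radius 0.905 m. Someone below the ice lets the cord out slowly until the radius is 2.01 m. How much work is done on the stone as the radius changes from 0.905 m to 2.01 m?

W ≈ -6.09 J

The constraining force is radial, so m r² ω about the center is conserved.
ω₂ = ω₁ (r₁/r₂)² = (3.47)(0.905/2.01)² = 0.7035 rad/s.
W = ΔKE = ½m(v₂² − v₁²) = -6.093 J.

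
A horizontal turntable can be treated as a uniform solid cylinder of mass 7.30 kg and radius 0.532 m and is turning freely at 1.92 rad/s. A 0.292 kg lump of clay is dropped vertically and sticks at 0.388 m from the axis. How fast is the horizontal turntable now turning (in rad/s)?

ω_f ≈ 1.84 rad/s

The added mass arrives with no angular momentum about the axis, and any external torque about the axis is negligible, so the system's angular momentum is conserved.
I_p = ½(7.30)(0.532)² = 1.033 kg·m².
Added inertia Σmr² = (0.292)(0.388)² = 0.04396 kg·m²; I_f = 1.033 + 0.04396 = 1.077 kg·m².
ω_f = I_p ω_i / I_f = (1.033)(1.92) / 1.077 = 1.842 rad/s.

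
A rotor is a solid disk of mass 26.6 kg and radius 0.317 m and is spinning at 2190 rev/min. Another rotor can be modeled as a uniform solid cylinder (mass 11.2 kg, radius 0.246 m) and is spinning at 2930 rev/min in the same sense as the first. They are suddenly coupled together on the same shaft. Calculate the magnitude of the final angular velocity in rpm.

|ω_f| ≈ 2340 rpm

No external torque acts about the common axis, so total angular momentum is conserved.
Moments of inertia: I_A = ½(26.6)(0.317)² = 1.337 kg·m²; I_B = ½(11.2)(0.246)² = 0.3389 kg·m².
Taking A's sense as positive: L = (1.337)(2190) + (0.3389)(2930) = 3920 kg·m²·rpm.
Combined I = 1.337 + 0.3389 = 1.675 kg·m².
ω_f = L / I = 3920 / 1.675 = 2340 rpm.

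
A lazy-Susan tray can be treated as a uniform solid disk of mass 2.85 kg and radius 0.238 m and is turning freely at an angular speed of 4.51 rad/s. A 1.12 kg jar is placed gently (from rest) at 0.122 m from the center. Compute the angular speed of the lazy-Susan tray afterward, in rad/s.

The added mass arrives with no angular momentum about the center, and any external torque about the center is negligible, so the system's angular momentum is conserved.
I_p = ½(2.85)(0.238)² = 0.08072 kg·m².
Added inertia Σmr² = (1.12)(0.122)² = 0.01667 kg·m²; I_f = 0.08072 + 0.01667 = 0.09739 kg·m².
ω_f = I_p ω_i / I_f = (0.08072)(4.51) / 0.09739 = 3.738 rad/s.

ω_f ≈ 3.74 rad/s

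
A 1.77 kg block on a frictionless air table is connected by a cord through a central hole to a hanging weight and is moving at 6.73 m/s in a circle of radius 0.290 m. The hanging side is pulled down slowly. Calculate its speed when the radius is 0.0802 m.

Central (radial) force ⇒ zero torque about the center ⇒ m v r is constant.
v₂ = v₁ r₁ / r₂ = (6.73)(0.290) / (0.0802) = 24.34 m/s.

v₂ ≈ 24.3 m/s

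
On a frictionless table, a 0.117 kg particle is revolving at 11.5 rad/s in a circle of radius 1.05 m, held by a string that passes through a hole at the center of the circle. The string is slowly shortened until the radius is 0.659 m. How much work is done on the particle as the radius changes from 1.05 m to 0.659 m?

No torque about the axis ⇒ m r₁² ω₁ = m r₂² ω₂.
ω₂ = ω₁ (r₁/r₂)² = (11.5)(1.05/0.659)² = 29.19 rad/s.
W = ΔKE = ½m(v₂² − v₁²) = 13.12 J.

W ≈ 13.1 J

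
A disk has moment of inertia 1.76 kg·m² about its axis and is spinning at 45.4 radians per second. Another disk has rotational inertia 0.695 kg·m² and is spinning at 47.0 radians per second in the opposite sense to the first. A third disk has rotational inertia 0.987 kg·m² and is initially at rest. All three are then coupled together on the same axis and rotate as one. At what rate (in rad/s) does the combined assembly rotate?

|ω_f| ≈ 13.7 rad/s

The coupling torques are internal; angular momentum about the shared axis is conserved.
Taking A's sense as positive: L = (1.760)(45.4) − (0.6950)(47.0) = 47.24 kg·m²·rad/s.
Combined I = 1.760 + 0.6950 + 0.9870 = 3.442 kg·m².
ω_f = L / I = 47.24 / 3.442 = 13.72 rad/s.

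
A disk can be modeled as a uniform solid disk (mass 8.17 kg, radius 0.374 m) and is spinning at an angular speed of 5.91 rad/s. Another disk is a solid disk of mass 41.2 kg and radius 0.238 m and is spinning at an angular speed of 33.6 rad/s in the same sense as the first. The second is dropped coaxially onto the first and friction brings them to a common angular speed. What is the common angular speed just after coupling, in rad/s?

|ω_f| ≈ 24.5 rad/s

The coupling torques are internal; angular momentum about the shared axis is conserved.
Moments of inertia: I_A = ½(8.17)(0.374)² = 0.5714 kg·m²; I_B = ½(41.2)(0.238)² = 1.167 kg·m².
Taking A's sense as positive: L = (0.5714)(5.91) + (1.167)(33.6) = 42.58 kg·m²·rad/s.
Combined I = 0.5714 + 1.167 = 1.738 kg·m².
ω_f = L / I = 42.58 / 1.738 = 24.50 rad/s.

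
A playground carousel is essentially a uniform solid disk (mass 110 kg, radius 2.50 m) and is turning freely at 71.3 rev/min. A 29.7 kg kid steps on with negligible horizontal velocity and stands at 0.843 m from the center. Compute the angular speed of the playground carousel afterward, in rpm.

The added mass arrives with no angular momentum about the center, and any external torque about the center is negligible, so the system's angular momentum is conserved.
I_p = ½(110)(2.50)² = 343.8 kg·m².
Added inertia Σmr² = (29.7)(0.843)² = 21.11 kg·m²; I_f = 343.8 + 21.11 = 364.9 kg·m².
ω_f = I_p ω_i / I_f = (343.8)(71.3) / 364.9 = 67.18 rpm.

ω_f ≈ 67.2 rpm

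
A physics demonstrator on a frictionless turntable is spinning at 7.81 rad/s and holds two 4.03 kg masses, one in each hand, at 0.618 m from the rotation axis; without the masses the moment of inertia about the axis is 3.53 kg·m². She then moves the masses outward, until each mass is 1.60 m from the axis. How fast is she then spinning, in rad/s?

ω₂ ≈ 2.14 rad/s

No external torque acts about the spin axis, so angular momentum is conserved.
I₁ = 3.53 + 2(4.03)(0.618)² = 6.608 kg·m²; I₂ = 3.53 + 2(4.03)(1.60)² = 24.16 kg·m².
ω₂ = I₁ω₁ / I₂ = (6.608)(7.81 rad/s) / (24.16) = 2.136 rad/s.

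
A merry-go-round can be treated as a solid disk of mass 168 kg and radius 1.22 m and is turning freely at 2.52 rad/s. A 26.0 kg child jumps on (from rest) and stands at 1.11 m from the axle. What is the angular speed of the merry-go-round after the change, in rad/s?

ω_f ≈ 2.01 rad/s

The added mass arrives with no angular momentum about the axle, and any external torque about the axle is negligible, so the system's angular momentum is conserved.
I_p = ½(168)(1.22)² = 125.0 kg·m².
Added inertia Σmr² = (26.0)(1.11)² = 32.03 kg·m²; I_f = 125.0 + 32.03 = 157.1 kg·m².
ω_f = I_p ω_i / I_f = (125.0)(2.52) / 157.1 = 2.006 rad/s.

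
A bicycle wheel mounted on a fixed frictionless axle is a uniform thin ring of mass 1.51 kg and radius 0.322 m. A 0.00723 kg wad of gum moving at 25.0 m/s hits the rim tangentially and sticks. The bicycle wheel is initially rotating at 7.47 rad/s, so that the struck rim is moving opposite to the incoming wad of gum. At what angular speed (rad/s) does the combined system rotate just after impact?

The axle reaction passes through the axle and exerts no torque about it; angular momentum about the axle is conserved through the impact.
I_p = (1.51)(0.322)² = 0.1566 kg·m². Taking the sense of the wad of gum's angular momentum as positive, L_{wad} = m v R = (0.00723)(25.0)(0.322) = 0.05820 kg·m²/s.
L_i = −I_p ω_p + m v R = −(0.1566)(7.47) + 0.05820 = -1.111 kg·m²/s.
After sticking, I_f = I_p + m R² = 0.1566 + (0.00723)(0.322)² = 0.1573 kg·m².
ω_f = L_i / I_f = -1.111 / 0.1573 = -7.064 rad/s.

|ω_f| ≈ 7.06 rad/s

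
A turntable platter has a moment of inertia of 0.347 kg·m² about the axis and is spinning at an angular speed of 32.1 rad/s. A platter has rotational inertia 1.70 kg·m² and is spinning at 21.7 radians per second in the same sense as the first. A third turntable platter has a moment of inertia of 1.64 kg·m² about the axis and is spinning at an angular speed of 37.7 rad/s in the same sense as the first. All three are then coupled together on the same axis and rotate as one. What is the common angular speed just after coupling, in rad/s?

|ω_f| ≈ 29.8 rad/s

The coupling torques are internal; angular momentum about the shared axis is conserved.
Taking A's sense as positive: L = (0.3470)(32.1) + (1.700)(21.7) + (1.640)(37.7) = 109.9 kg·m²·rad/s.
Combined I = 0.3470 + 1.700 + 1.640 = 3.687 kg·m².
ω_f = L / I = 109.9 / 3.687 = 29.80 rad/s.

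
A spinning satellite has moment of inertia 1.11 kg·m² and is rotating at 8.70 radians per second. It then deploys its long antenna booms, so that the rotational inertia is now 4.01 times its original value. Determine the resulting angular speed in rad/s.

Angular momentum about the spin axis is conserved since the torque about it is zero.
I₂ = 4.01 × 1.11 = 4.451 kg·m².
ω₂ = I₁ω₁ / I₂ = (1.110)(8.70 rad/s) / (4.451) = 2.170 rad/s.

ω₂ ≈ 2.17 rad/s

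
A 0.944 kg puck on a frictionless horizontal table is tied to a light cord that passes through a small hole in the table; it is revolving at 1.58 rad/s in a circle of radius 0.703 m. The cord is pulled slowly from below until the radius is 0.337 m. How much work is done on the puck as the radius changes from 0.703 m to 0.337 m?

W ≈ 1.95 J

The constraining force is radial, so m r² ω about the center is conserved.
ω₂ = ω₁ (r₁/r₂)² = (1.58)(0.703/0.337)² = 6.876 rad/s.
W = ΔKE = ½m(v₂² − v₁²) = 1.952 J.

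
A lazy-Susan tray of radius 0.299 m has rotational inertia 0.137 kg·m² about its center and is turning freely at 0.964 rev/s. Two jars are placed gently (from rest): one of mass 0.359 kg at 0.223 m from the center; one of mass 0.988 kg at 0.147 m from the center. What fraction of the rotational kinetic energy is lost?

fraction ≈ 0.222

The added mass arrives with no angular momentum about the center, and any external torque about the center is negligible, so the system's angular momentum is conserved.
Added inertia Σmr² = (0.359)(0.223)² + (0.988)(0.147)² = 0.03920 kg·m²; I_f = 0.1370 + 0.03920 = 0.1762 kg·m².
ω_f = I_p ω_i / I_f = (0.1370)(0.964) / 0.1762 = 0.7495 rev/s.
KE_i = ½(0.1370)(6.057 rad/s)² = 2.513 J; KE_f = ½(0.1762)(4.709)² = 1.954 J.
Fraction lost = 0.2225.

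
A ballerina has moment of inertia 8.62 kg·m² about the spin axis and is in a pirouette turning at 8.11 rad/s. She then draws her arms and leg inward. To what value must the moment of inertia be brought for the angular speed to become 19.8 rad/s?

I₂ ≈ 3.53 kg·m²

Angular momentum about the spin axis is conserved since the torque about it is zero.
I₂ = I₁ω₁ / ω₂ = (8.62)(8.11) / (19.8) = 3.531 kg·m².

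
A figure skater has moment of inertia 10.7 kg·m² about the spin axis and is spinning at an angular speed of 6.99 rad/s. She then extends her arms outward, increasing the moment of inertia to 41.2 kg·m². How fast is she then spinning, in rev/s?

ω₂ ≈ 0.289 rev/s

With no external torque about the axis, L is conserved: I₁ω₁ = I₂ω₂.
ω₂ = I₁ω₁ / I₂ = (10.70)(6.99 rad/s) / (41.20) = 1.815 rad/s = 0.2889 rev/s.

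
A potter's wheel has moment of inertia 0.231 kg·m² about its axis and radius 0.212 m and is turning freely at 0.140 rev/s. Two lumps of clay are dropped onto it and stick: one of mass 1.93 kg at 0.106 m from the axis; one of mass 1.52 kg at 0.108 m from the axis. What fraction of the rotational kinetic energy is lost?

fraction ≈ 0.146

The added mass arrives with no angular momentum about the axis, and any external torque about the axis is negligible, so the system's angular momentum is conserved.
Added inertia Σmr² = (1.93)(0.106)² + (1.52)(0.108)² = 0.03941 kg·m²; I_f = 0.2310 + 0.03941 = 0.2704 kg·m².
ω_f = I_p ω_i / I_f = (0.2310)(0.140) / 0.2704 = 0.1196 rev/s.
KE_i = ½(0.2310)(0.8796 rad/s)² = 0.08937 J; KE_f = ½(0.2704)(0.7514)² = 0.07634 J.
Fraction lost = 0.1458.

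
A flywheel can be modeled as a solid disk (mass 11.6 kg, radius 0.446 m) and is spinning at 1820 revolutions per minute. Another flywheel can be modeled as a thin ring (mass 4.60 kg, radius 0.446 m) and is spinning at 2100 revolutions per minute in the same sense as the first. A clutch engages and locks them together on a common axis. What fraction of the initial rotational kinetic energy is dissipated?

No external torque acts about the common axis, so total angular momentum is conserved.
Moments of inertia: I_A = ½(11.6)(0.446)² = 1.154 kg·m²; I_B = (4.60)(0.446)² = 0.9150 kg·m².
Taking A's sense as positive: L = (1.154)(1820) + (0.9150)(2100) = 4021 kg·m²·rpm.
Combined I = 1.154 + 0.9150 = 2.069 kg·m².
ω_f = L / I = 4021 / 2.069 = 1944 rpm.
KE_i = ½ΣIω² = 43080 J; KE_f = ½(2.069)(203.6)² = 42860 J.
Fraction dissipated = (KE_i − KE_f)/KE_i = 0.005092.

fraction ≈ 0.00509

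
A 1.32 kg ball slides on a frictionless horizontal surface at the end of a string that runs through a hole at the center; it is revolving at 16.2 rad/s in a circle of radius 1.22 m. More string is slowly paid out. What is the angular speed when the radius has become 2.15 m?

The constraining force is radial, so m r² ω about the center is conserved.
ω₂ = ω₁ (r₁/r₂)² = (16.2)(1.22/2.15)² = 5.216 rad/s.

ω₂ ≈ 5.22 rad/s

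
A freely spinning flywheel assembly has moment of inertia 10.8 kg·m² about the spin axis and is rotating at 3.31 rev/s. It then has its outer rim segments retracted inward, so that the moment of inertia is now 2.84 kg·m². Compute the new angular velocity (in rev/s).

ω₂ ≈ 12.6 rev/s

With no external torque about the axis, L is conserved: I₁ω₁ = I₂ω₂.
ω₂ = I₁ω₁ / I₂ = (10.80)(3.31 rev/s) / (2.840) = 12.59 rev/s.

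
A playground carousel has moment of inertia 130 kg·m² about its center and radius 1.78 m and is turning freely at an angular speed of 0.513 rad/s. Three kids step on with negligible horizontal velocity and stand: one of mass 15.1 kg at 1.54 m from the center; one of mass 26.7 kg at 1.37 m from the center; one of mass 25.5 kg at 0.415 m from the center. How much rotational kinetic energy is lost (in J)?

energy lost ≈ 7.01 J

No external torque acts about the center; L_before = L_after.
Added inertia Σmr² = (15.1)(1.54)² + (26.7)(1.37)² + (25.5)(0.415)² = 90.32 kg·m²; I_f = 130.0 + 90.32 = 220.3 kg·m².
ω_f = I_p ω_i / I_f = (130.0)(0.513) / 220.3 = 0.3027 rad/s.
KE_i = ½(130.0)(0.5130 rad/s)² = 17.11 J; KE_f = ½(220.3)(0.3027)² = 10.09 J.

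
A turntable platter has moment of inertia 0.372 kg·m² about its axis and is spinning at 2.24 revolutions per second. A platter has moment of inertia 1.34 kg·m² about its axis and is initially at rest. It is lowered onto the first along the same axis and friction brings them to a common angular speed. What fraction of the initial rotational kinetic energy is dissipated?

fraction ≈ 0.783

The coupling torques are internal; angular momentum about the shared axis is conserved.
Taking A's sense as positive: L = (0.3720)(2.24) = 0.8333 kg·m²·rev/s.
Combined I = 0.3720 + 1.340 = 1.712 kg·m².
ω_f = L / I = 0.8333 / 1.712 = 0.4867 rev/s.
KE_i = ½ΣIω² = 36.84 J; KE_f = ½(1.712)(3.058)² = 8.006 J.
Fraction dissipated = (KE_i − KE_f)/KE_i = 0.7827.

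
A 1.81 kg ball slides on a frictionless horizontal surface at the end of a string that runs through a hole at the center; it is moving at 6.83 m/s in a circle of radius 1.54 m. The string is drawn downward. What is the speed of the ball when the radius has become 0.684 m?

v₂ ≈ 15.4 m/s

The only horizontal force on the mass is along the cord (radial), so it exerts no torque about the hole and angular momentum m v r is conserved.
v₂ = v₁ r₁ / r₂ = (6.83)(1.54) / (0.684) = 15.38 m/s.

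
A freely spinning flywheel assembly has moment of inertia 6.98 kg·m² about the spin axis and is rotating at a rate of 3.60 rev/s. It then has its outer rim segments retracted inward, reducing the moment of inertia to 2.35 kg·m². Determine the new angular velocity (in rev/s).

With no external torque about the axis, L is conserved: I₁ω₁ = I₂ω₂.
ω₂ = I₁ω₁ / I₂ = (6.980)(3.60 rev/s) / (2.350) = 10.69 rev/s.

ω₂ ≈ 10.7 rev/s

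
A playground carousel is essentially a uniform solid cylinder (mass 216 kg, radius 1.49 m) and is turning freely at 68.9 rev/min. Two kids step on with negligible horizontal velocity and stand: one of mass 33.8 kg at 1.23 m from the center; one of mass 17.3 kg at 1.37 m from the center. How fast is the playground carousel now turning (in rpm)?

No external torque acts about the center; L_before = L_after.
I_p = ½(216)(1.49)² = 239.8 kg·m².
Added inertia Σmr² = (33.8)(1.23)² + (17.3)(1.37)² = 83.61 kg·m²; I_f = 239.8 + 83.61 = 323.4 kg·m².
ω_f = I_p ω_i / I_f = (239.8)(68.9) / 323.4 = 51.09 rpm.

ω_f ≈ 51.1 rpm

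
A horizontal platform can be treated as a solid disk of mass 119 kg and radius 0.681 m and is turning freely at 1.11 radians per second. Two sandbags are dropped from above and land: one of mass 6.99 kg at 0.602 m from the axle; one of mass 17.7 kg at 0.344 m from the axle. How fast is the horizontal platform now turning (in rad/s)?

The added mass arrives with no angular momentum about the axle, and any external torque about the axle is negligible, so the system's angular momentum is conserved.
I_p = ½(119)(0.681)² = 27.59 kg·m².
Added inertia Σmr² = (6.99)(0.602)² + (17.7)(0.344)² = 4.628 kg·m²; I_f = 27.59 + 4.628 = 32.22 kg·m².
ω_f = I_p ω_i / I_f = (27.59)(1.11) / 32.22 = 0.9506 rad/s.

ω_f ≈ 0.951 rad/s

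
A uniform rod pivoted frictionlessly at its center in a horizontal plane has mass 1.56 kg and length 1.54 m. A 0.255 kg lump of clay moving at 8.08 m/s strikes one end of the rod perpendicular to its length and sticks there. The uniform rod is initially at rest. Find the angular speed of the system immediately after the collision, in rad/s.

About the pivot the impulsive forces during the collision are internal, so angular momentum about that axis is conserved.
I_p = (1/12)(1.56)(1.54)² = 0.3083 kg·m². Taking the sense of the lump of clay's angular momentum as positive, L_{lump} = m v R = (0.255)(8.08)(1.54/2) = 1.587 kg·m²/s.
L_i = 0 + 1.587 = 1.587 kg·m²/s.
After sticking, I_f = I_p + m R² = 0.3083 + (0.255)(1.54/2)² = 0.4595 kg·m².
ω_f = L_i / I_f = 1.587 / 0.4595 = 3.453 rad/s.

|ω_f| ≈ 3.45 rad/s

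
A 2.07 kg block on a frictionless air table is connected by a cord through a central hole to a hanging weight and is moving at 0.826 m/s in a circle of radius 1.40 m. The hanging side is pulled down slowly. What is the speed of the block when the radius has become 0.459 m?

v₂ ≈ 2.52 m/s

Central (radial) force ⇒ zero torque about the center ⇒ m v r is constant.
v₂ = v₁ r₁ / r₂ = (0.826)(1.40) / (0.459) = 2.519 m/s.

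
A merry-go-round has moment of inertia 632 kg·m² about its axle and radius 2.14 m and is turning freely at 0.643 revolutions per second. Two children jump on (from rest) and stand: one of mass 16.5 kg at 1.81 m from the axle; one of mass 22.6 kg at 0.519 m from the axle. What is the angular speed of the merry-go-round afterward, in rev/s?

No external torque acts about the axle; L_before = L_after.
Added inertia Σmr² = (16.5)(1.81)² + (22.6)(0.519)² = 60.14 kg·m²; I_f = 632.0 + 60.14 = 692.1 kg·m².
ω_f = I_p ω_i / I_f = (632.0)(0.643) / 692.1 = 0.5871 rev/s.

ω_f ≈ 0.587 rev/s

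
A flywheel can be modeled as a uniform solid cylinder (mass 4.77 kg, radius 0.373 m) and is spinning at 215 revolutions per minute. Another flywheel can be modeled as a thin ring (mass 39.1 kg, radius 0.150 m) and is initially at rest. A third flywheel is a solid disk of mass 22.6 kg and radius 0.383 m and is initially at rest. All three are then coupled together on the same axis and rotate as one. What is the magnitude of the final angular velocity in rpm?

The coupling torques are internal; angular momentum about the shared axis is conserved.
Moments of inertia: I_A = ½(4.77)(0.373)² = 0.3318 kg·m²; I_B = (39.1)(0.150)² = 0.8798 kg·m²; I_C = ½(22.6)(0.383)² = 1.658 kg·m².
Taking A's sense as positive: L = (0.3318)(215) = 71.34 kg·m²·rpm.
Combined I = 0.3318 + 0.8798 + 1.658 = 2.869 kg·m².
ω_f = L / I = 71.34 / 2.869 = 24.87 rpm.

|ω_f| ≈ 24.9 rpm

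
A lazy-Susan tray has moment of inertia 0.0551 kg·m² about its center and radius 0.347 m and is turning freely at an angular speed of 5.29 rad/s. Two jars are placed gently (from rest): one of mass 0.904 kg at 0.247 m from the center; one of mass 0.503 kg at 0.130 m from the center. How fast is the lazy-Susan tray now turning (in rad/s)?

No external torque acts about the center; L_before = L_after.
Added inertia Σmr² = (0.904)(0.247)² + (0.503)(0.130)² = 0.06365 kg·m²; I_f = 0.05510 + 0.06365 = 0.1188 kg·m².
ω_f = I_p ω_i / I_f = (0.05510)(5.29) / 0.1188 = 2.455 rad/s.

ω_f ≈ 2.45 rad/s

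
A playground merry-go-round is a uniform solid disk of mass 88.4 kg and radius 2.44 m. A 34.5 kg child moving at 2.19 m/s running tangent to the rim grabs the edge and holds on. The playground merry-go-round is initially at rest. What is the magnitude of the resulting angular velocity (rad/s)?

|ω_f| ≈ 0.393 rad/s

The axle reaction passes through the axle and exerts no torque about it; angular momentum about the axle is conserved through the impact.
I_p = ½(88.4)(2.44)² = 263.1 kg·m². Taking the sense of the child's angular momentum as positive, L_{child} = m v R = (34.5)(2.19)(2.44) = 184.4 kg·m²/s.
L_i = 0 + 184.4 = 184.4 kg·m²/s.
After sticking, I_f = I_p + m R² = 263.1 + (34.5)(2.44)² = 468.5 kg·m².
ω_f = L_i / I_f = 184.4 / 468.5 = 0.3935 rad/s.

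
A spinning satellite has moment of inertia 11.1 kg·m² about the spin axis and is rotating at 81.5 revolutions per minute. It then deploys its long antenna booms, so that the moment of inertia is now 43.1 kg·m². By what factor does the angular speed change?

ω₂/ω₁ ≈ 0.258

With no external torque about the axis, L is conserved: I₁ω₁ = I₂ω₂.
ω₂/ω₁ = I₁/I₂ = 11.10 / 43.10 = 0.2575.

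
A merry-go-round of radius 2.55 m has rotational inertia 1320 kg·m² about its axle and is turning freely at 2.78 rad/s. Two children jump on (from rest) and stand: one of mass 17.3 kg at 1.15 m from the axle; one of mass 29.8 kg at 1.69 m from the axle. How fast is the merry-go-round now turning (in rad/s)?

The added mass arrives with no angular momentum about the axle, and any external torque about the axle is negligible, so the system's angular momentum is conserved.
Added inertia Σmr² = (17.3)(1.15)² + (29.8)(1.69)² = 108.0 kg·m²; I_f = 1320 + 108.0 = 1428 kg·m².
ω_f = I_p ω_i / I_f = (1320)(2.78) / 1428 = 2.570 rad/s.

ω_f ≈ 2.57 rad/s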